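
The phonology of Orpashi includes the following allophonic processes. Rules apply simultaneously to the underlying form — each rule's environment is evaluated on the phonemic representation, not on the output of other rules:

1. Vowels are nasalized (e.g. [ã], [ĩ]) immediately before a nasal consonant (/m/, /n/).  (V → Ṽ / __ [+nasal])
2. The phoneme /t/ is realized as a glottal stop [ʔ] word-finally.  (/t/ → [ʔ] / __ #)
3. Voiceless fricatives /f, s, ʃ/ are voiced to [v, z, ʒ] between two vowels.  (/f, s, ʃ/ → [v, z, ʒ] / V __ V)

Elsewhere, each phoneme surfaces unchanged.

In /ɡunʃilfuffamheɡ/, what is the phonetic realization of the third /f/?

[f]

/f/ (between /f/ and /a/): rule 3 targets it, but not between two vowels → unchanged [f].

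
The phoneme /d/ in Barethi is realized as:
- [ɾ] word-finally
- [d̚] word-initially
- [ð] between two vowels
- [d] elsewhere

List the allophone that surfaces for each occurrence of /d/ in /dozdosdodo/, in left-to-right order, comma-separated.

Occurrence 1 (position 1): word-initially → [d̚].
Occurrence 2 (position 4): no conditioning environment matches → elsewhere allophone [d].
Occurrence 3 (position 7): no conditioning environment matches → elsewhere allophone [d].
Occurrence 4 (position 9): between two vowels → [ð].

[d̚], [d], [d], [ð]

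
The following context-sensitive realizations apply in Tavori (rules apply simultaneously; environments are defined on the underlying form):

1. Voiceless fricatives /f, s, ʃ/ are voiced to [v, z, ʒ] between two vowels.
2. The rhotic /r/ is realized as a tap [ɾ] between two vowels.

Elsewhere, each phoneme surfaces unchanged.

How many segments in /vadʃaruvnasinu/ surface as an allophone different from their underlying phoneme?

Segments that undergo a rule: /r/ → [ɾ] (rule 2); /s/ → [z] (rule 1).
All other segments surface unchanged.

2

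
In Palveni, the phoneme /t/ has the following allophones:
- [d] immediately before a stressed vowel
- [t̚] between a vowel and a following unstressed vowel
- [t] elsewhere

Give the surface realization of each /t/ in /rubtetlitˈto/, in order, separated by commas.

[t], [t], [t], [d]

Occurrence 1 (position 4): no conditioning environment matches → elsewhere allophone [t].
Occurrence 2 (position 6): no conditioning environment matches → elsewhere allophone [t].
Occurrence 3 (position 9): no conditioning environment matches → elsewhere allophone [t].
Occurrence 4 (position 10): immediately before a stressed vowel → [d].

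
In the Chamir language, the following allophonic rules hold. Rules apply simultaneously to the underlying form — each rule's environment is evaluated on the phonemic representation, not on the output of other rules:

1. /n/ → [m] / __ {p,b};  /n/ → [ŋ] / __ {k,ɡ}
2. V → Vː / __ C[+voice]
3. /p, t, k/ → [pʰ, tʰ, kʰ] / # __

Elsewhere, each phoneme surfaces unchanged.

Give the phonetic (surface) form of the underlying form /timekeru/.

[tʰiːmekeːru]

Rule 3 applies to /t/ (word-initial: word-initially) → [tʰ].
/i/ (between /t/ and /m/): before a voiced consonant, so rule 2 applies → [iː].
/e/ (between /m/ and /k/) fails the environment for rule 2, so it stays [e].
/k/ (between /e/ and /e/): rule 3 targets it, but not word-initially → unchanged [k].
/e/ — between /k/ and /r/, before a voiced consonant — surfaces as [eː] (rule 2).
/u/ (word-final) fails the environment for rule 2, so it stays [u].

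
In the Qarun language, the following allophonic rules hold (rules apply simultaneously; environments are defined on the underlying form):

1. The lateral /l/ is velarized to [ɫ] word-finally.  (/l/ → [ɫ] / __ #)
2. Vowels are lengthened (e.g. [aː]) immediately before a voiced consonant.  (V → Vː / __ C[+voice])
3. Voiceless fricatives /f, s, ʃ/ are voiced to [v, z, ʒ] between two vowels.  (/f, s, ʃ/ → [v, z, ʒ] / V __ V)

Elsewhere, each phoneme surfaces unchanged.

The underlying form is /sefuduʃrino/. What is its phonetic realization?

[sevuːduʃriːno]

/s/ (word-initial) is in the target of rule 3 but the environment (between two vowels) is not met → [s].
/e/ (between /s/ and /f/) is in the target of rule 2 but the environment (before a voiced consonant) is not met → [e].
Rule 3 applies to /f/ (between /e/ and /u/: between two vowels) → [v].
/u/ (between /f/ and /d/) occurs before a voiced consonant → [uː] by rule 2.
/d/ (between /u/ and /u/): no rule targets it → [d].
/u/ (between /d/ and /ʃ/) is in the target of rule 2 but the environment (before a voiced consonant) is not met → [u].
/ʃ/ (between /u/ and /r/) is in the target of rule 3 but the environment (between two vowels) is not met → [ʃ].
/r/ — not in any rule's target class → [r].
/i/ — between /r/ and /n/, before a voiced consonant — surfaces as [iː] (rule 2).
/n/ — not in any rule's target class → [n].
/o/ — word-final; rule 2 does not apply here → [o].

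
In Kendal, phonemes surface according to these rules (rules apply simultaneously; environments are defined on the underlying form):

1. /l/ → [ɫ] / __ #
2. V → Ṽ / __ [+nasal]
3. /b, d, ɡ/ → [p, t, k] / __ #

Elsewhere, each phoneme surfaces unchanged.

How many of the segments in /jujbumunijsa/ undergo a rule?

2

Segments that undergo a rule: /u/ → [ũ] (rule 2); /u/ → [ũ] (rule 2).
All other segments surface unchanged.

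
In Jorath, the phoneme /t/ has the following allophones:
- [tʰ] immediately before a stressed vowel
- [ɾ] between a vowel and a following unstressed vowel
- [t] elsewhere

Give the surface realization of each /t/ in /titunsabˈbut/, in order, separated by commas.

Occurrence 1 (position 1): no conditioning environment matches → elsewhere allophone [t].
Occurrence 2 (position 3): between a vowel and an unstressed vowel → [ɾ].
Occurrence 3 (position 11): no conditioning environment matches → elsewhere allophone [t].

[t], [ɾ], [t]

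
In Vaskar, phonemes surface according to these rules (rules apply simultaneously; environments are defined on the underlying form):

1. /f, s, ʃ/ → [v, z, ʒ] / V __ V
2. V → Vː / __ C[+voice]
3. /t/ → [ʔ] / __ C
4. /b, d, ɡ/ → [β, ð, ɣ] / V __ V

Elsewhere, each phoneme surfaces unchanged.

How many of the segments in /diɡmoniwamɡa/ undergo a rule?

Segments that undergo a rule: /i/ → [iː] (rule 2); /o/ → [oː] (rule 2); /i/ → [iː] (rule 2); /a/ → [aː] (rule 2).
All other segments surface unchanged.

4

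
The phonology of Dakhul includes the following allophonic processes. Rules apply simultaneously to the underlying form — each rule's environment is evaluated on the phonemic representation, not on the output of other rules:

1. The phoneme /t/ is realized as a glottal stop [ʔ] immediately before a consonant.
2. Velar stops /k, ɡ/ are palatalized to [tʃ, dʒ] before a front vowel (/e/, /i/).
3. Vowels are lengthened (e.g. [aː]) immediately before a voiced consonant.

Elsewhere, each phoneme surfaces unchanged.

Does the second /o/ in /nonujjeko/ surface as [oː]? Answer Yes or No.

/o/ — word-final; rule 3 does not apply here → [o].
The actual realization is [o], not [oː].

No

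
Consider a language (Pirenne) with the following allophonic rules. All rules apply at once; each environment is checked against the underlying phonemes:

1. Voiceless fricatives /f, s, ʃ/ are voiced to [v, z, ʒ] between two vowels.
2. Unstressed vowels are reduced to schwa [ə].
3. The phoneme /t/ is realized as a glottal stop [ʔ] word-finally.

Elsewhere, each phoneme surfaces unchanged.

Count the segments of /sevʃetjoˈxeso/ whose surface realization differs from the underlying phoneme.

5

Segments that undergo a rule: /e/ → [ə] (rule 2); /e/ → [ə] (rule 2); /o/ → [ə] (rule 2); /s/ → [z] (rule 1); /o/ → [ə] (rule 2).
All other segments surface unchanged.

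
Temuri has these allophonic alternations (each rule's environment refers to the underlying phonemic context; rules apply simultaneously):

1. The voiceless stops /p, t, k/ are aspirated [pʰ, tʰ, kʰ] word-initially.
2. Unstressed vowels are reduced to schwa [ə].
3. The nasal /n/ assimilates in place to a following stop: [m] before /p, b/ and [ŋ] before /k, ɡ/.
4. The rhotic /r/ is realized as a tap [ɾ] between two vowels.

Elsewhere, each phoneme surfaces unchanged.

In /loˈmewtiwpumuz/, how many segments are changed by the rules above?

Segments that undergo a rule: /o/ → [ə] (rule 2); /i/ → [ə] (rule 2); /u/ → [ə] (rule 2); /u/ → [ə] (rule 2).
All other segments surface unchanged.

4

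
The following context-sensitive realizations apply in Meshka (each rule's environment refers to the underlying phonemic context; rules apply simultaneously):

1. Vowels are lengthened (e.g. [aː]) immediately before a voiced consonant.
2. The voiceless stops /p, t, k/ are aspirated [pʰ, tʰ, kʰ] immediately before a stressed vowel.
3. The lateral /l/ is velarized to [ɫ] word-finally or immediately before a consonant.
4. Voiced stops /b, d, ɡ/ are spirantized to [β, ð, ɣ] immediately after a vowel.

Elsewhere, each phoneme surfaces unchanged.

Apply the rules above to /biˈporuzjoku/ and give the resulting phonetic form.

/b/ — word-initial; rule 4 does not apply here → [b].
/i/ (between /b/ and /p/): rule 1 targets it, but not before a voiced consonant → unchanged [i].
Rule 2 applies to /p/ (between /i/ and /o/: immediately before a stressed vowel) → [pʰ].
/o/ meets the environment for rule 1 (before a voiced consonant) → [oː].
/r/ (between /o/ and /u/): no rule targets it → [r].
/u/ meets the environment for rule 1 (before a voiced consonant) → [uː].
/z/ — not in any rule's target class → [z].
/j/ stays [j].
/o/ (between /j/ and /k/) is in the target of rule 1 but the environment (before a voiced consonant) is not met → [o].
/k/ — between /o/ and /u/; rule 2 does not apply here → [k].
/u/ (word-final) fails the environment for rule 1, so it stays [u].

[biˈpʰoːruːzjoku]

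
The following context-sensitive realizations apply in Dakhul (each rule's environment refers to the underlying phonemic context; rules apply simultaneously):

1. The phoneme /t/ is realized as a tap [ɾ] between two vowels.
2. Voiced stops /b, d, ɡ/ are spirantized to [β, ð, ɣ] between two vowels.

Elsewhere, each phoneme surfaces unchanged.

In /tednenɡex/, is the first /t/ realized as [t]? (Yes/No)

/t/ (word-initial) is in the target of rule 1 but the environment (between two vowels) is not met → [t].
The actual realization is [t], which matches [t].

Yes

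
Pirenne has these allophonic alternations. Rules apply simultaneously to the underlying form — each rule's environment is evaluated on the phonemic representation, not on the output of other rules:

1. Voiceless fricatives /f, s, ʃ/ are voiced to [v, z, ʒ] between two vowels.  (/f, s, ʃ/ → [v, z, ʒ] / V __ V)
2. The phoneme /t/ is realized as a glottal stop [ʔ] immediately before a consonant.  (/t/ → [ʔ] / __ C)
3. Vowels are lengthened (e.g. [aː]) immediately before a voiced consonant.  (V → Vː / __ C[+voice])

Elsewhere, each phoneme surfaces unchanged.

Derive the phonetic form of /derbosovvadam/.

[deːrbozoːvvaːdaːm]

/d/ — not in any rule's target class → [d].
Rule 3 applies to /e/ (between /d/ and /r/: before a voiced consonant) → [eː].
/r/ (between /e/ and /b/) is unaffected → [r].
/b/ — not in any rule's target class → [b].
/o/ (between /b/ and /s/) fails the environment for rule 3, so it stays [o].
/s/ (between /o/ and /o/) occurs between two vowels → [z] by rule 1.
/o/ (between /s/ and /v/): before a voiced consonant, so rule 3 applies → [oː].
/v/ stays [v].
/v/ stays [v].
Rule 3 applies to /a/ (between /v/ and /d/: before a voiced consonant) → [aː].
/d/ (between /a/ and /a/): no rule targets it → [d].
/a/ (between /d/ and /m/): before a voiced consonant, so rule 3 applies → [aː].
/m/ (word-final) is unaffected → [m].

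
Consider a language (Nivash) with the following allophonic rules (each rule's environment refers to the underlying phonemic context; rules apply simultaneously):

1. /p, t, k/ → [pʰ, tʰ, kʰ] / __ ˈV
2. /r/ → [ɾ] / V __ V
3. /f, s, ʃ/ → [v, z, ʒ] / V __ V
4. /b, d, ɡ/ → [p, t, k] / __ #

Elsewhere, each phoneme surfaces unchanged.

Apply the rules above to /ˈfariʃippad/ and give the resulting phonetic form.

[ˈfaɾiʒippat]

/f/ (word-initial) is in the target of rule 3 but the environment (between two vowels) is not met → [f].
/r/ — between /a/ and /i/, between two vowels — surfaces as [ɾ] (rule 2).
/ʃ/ meets the environment for rule 3 (between two vowels) → [ʒ].
/p/ (between /i/ and /p/): rule 1 targets it, but not immediately before a stressed vowel → unchanged [p].
/p/ — between /p/ and /a/; rule 1 does not apply here → [p].
/d/ (word-final): word-finally, so rule 4 applies → [t].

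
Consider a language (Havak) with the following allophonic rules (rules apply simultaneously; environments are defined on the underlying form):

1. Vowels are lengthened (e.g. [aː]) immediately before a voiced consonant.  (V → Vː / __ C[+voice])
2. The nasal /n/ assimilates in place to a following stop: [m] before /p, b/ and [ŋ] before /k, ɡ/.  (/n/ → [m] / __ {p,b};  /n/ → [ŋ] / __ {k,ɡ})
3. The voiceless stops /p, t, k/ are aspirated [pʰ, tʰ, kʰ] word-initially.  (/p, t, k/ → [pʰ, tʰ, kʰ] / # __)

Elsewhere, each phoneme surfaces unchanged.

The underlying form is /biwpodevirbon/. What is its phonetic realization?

/b/ (word-initial) is unaffected → [b].
Rule 1 applies to /i/ (between /b/ and /w/: before a voiced consonant) → [iː].
/w/ — not in any rule's target class → [w].
/p/ (between /w/ and /o/) fails the environment for rule 3, so it stays [p].
/o/ (between /p/ and /d/): before a voiced consonant, so rule 1 applies → [oː].
/d/ stays [d].
Rule 1 applies to /e/ (between /d/ and /v/: before a voiced consonant) → [eː].
/v/ (between /e/ and /i/): no rule targets it → [v].
/i/ (between /v/ and /r/): before a voiced consonant, so rule 1 applies → [iː].
/r/ (between /i/ and /b/): no rule targets it → [r].
/b/ (between /r/ and /o/) is unaffected → [b].
/o/ — between /b/ and /n/, before a voiced consonant — surfaces as [oː] (rule 1).
/n/ — word-final; rule 2 does not apply here → [n].

[biːwpoːdeːviːrboːn]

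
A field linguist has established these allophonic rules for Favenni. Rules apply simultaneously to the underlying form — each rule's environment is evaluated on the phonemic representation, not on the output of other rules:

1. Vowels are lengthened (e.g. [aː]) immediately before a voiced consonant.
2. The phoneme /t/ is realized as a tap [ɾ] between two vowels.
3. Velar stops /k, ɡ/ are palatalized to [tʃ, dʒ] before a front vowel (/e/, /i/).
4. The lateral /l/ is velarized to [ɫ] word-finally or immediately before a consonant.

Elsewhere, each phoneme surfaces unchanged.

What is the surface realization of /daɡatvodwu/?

/a/ (between /d/ and /ɡ/) occurs before a voiced consonant → [aː] by rule 1.
/ɡ/ (between /a/ and /a/) fails the environment for rule 3, so it stays [ɡ].
/a/ — between /ɡ/ and /t/; rule 1 does not apply here → [a].
/t/ (between /a/ and /v/) is in the target of rule 2 but the environment (between two vowels) is not met → [t].
/o/ (between /v/ and /d/): before a voiced consonant, so rule 1 applies → [oː].
/u/ (word-final) fails the environment for rule 1, so it stays [u].

[daːɡatvoːdwu]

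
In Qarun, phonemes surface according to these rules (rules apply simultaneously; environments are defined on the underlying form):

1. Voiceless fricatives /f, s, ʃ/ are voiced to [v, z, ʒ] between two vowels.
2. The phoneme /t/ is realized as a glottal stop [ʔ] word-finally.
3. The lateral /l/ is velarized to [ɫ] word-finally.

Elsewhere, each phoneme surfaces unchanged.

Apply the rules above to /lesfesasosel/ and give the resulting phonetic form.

[lesfezazozeɫ]

/l/ (word-initial) is in the target of rule 3 but the environment (word-finally) is not met → [l].
/s/ — between /e/ and /f/; rule 1 does not apply here → [s].
/f/ (between /s/ and /e/) fails the environment for rule 1, so it stays [f].
/s/ (between /e/ and /a/) occurs between two vowels → [z] by rule 1.
/s/ (between /a/ and /o/): between two vowels, so rule 1 applies → [z].
/s/ (between /o/ and /e/) occurs between two vowels → [z] by rule 1.
/l/ — word-final, word-finally — surfaces as [ɫ] (rule 3).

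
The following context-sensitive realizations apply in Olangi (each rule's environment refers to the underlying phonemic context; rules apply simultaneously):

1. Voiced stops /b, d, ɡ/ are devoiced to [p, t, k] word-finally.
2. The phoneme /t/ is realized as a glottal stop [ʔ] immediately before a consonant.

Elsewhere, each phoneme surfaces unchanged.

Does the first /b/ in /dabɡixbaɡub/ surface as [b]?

/b/ (between /a/ and /ɡ/) fails the environment for rule 1, so it stays [b].
The actual realization is [b], which matches [b].

Yes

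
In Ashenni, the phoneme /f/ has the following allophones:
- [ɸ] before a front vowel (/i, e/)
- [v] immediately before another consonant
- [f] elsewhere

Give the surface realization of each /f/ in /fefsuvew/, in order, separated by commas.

[ɸ], [v]

Occurrence 1 (position 1): before a front vowel (/i, e/) → [ɸ].
Occurrence 2 (position 3): immediately before another consonant → [v].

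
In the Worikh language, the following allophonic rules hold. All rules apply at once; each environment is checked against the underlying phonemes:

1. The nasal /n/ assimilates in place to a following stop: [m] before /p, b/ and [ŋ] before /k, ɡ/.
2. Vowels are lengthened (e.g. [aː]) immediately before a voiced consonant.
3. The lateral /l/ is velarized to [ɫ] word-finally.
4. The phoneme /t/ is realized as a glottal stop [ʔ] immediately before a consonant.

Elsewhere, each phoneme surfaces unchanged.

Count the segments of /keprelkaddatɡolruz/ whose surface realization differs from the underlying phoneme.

5

Segments that undergo a rule: /e/ → [eː] (rule 2); /a/ → [aː] (rule 2); /t/ → [ʔ] (rule 4); /o/ → [oː] (rule 2); /u/ → [uː] (rule 2).
All other segments surface unchanged.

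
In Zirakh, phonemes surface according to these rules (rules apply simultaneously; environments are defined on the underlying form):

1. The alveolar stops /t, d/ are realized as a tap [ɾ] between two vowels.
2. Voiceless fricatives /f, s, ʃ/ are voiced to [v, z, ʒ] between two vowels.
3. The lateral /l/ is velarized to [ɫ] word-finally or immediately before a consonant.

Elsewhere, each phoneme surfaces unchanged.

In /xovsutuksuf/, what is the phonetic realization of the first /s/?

[s]

/s/ (between /v/ and /u/): rule 2 targets it, but not between two vowels → unchanged [s].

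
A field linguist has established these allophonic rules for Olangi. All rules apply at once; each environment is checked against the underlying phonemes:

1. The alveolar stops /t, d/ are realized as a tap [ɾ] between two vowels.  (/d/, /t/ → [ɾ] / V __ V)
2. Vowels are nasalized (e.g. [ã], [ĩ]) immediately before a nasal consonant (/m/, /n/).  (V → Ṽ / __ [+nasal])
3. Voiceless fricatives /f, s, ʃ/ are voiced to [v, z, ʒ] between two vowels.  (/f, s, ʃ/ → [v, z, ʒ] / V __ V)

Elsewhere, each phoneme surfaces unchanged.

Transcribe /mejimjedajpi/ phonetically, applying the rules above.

[mejĩmjeɾajpi]

/m/ — not in any rule's target class → [m].
/e/ (between /m/ and /j/): rule 2 targets it, but not before a nasal consonant → unchanged [e].
/j/ — not in any rule's target class → [j].
Rule 2 applies to /i/ (between /j/ and /m/: before a nasal consonant) → [ĩ].
/m/ (between /i/ and /j/): no rule targets it → [m].
/j/ (between /m/ and /e/) is unaffected → [j].
/e/ (between /j/ and /d/): rule 2 targets it, but not before a nasal consonant → unchanged [e].
/d/ (between /e/ and /a/): between two vowels, so rule 1 applies → [ɾ].
/a/ (between /d/ and /j/) fails the environment for rule 2, so it stays [a].
/j/ — not in any rule's target class → [j].
/p/ (between /j/ and /i/) is unaffected → [p].
/i/ — word-final; rule 2 does not apply here → [i].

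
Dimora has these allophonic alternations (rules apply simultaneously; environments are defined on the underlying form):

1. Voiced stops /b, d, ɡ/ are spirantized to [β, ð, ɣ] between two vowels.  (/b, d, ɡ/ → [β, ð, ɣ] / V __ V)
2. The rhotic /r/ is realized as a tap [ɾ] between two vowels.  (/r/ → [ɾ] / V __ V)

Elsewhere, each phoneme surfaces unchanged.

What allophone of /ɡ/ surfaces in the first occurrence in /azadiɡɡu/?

/ɡ/ (between /i/ and /ɡ/) is in the target of rule 1 but the environment (between two vowels) is not met → [ɡ].

[ɡ]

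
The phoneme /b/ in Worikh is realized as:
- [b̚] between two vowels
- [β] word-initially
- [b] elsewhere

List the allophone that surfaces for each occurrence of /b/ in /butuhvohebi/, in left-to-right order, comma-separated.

Occurrence 1 (position 1): word-initially → [β].
Occurrence 2 (position 10): between two vowels → [b̚].

[β], [b̚]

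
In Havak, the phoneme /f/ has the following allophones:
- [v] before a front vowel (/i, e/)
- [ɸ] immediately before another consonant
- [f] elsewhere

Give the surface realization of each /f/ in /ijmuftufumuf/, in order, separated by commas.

Occurrence 1 (position 5): immediately before another consonant → [ɸ].
Occurrence 2 (position 8): no conditioning environment matches → elsewhere allophone [f].
Occurrence 3 (position 12): no conditioning environment matches → elsewhere allophone [f].

[ɸ], [f], [f]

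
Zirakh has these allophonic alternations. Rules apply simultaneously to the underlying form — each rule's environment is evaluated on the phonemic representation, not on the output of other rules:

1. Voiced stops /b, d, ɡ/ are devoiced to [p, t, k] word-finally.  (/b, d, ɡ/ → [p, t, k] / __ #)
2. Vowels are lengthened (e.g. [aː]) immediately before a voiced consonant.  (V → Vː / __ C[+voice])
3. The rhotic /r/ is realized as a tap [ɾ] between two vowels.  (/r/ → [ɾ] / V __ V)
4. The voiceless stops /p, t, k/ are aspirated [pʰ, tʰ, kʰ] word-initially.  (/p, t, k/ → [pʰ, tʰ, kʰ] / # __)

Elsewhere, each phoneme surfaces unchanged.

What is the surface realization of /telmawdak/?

[tʰeːlmaːwdak]

/t/ meets the environment for rule 4 (word-initially) → [tʰ].
Rule 2 applies to /e/ (between /t/ and /l/: before a voiced consonant) → [eː].
/a/ (between /m/ and /w/) occurs before a voiced consonant → [aː] by rule 2.
/d/ (between /w/ and /a/): rule 1 targets it, but not word-finally → unchanged [d].
/a/ (between /d/ and /k/) is in the target of rule 2 but the environment (before a voiced consonant) is not met → [a].
/k/ (word-final) is in the target of rule 4 but the environment (word-initially) is not met → [k].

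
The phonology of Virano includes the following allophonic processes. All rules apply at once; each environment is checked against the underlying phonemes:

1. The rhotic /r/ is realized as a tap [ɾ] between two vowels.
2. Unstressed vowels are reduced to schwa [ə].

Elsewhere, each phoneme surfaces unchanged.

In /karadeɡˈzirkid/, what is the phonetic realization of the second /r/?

[r]

/r/ (between /i/ and /k/): rule 1 targets it, but not between two vowels → unchanged [r].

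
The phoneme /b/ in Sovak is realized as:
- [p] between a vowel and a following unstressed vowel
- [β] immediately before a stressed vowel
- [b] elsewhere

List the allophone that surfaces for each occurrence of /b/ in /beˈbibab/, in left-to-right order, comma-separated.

[b], [β], [p], [b]

Occurrence 1 (position 1): no conditioning environment matches → elsewhere allophone [b].
Occurrence 2 (position 3): immediately before a stressed vowel → [β].
Occurrence 3 (position 5): between a vowel and a following unstressed vowel → [p].
Occurrence 4 (position 7): no conditioning environment matches → elsewhere allophone [b].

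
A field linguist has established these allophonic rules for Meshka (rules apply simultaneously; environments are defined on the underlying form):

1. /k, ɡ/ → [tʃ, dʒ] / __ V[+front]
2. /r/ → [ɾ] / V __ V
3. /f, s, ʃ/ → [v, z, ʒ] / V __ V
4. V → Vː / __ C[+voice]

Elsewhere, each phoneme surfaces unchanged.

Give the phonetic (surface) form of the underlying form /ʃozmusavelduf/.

[ʃoːzmuzaːveːlduf]

/ʃ/ (word-initial): rule 3 targets it, but not between two vowels → unchanged [ʃ].
/o/ (between /ʃ/ and /z/): before a voiced consonant, so rule 4 applies → [oː].
/z/ — not in any rule's target class → [z].
/m/ — not in any rule's target class → [m].
/u/ — between /m/ and /s/; rule 4 does not apply here → [u].
/s/ (between /u/ and /a/): between two vowels, so rule 3 applies → [z].
/a/ meets the environment for rule 4 (before a voiced consonant) → [aː].
/v/ (between /a/ and /e/): no rule targets it → [v].
/e/ (between /v/ and /l/) occurs before a voiced consonant → [eː] by rule 4.
/l/ stays [l].
/d/ stays [d].
/u/ (between /d/ and /f/): rule 4 targets it, but not before a voiced consonant → unchanged [u].
/f/ — word-final; rule 3 does not apply here → [f].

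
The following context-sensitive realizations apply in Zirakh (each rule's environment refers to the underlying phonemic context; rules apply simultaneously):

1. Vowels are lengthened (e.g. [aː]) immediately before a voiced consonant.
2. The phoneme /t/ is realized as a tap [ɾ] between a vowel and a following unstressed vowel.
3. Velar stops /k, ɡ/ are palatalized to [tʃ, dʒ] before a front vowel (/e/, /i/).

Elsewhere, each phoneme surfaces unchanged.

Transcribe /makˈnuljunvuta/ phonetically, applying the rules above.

/a/ (between /m/ and /k/): rule 1 targets it, but not before a voiced consonant → unchanged [a].
/k/ (between /a/ and /n/): rule 3 targets it, but not before a front vowel → unchanged [k].
/u/ (between /n/ and /l/) occurs before a voiced consonant → [uː] by rule 1.
/u/ meets the environment for rule 1 (before a voiced consonant) → [uː].
/u/ (between /v/ and /t/) is in the target of rule 1 but the environment (before a voiced consonant) is not met → [u].
/t/ — between /u/ and /a/, between a vowel and a following unstressed vowel — surfaces as [ɾ] (rule 2).
/a/ — word-final; rule 1 does not apply here → [a].

[makˈnuːljuːnvuɾa]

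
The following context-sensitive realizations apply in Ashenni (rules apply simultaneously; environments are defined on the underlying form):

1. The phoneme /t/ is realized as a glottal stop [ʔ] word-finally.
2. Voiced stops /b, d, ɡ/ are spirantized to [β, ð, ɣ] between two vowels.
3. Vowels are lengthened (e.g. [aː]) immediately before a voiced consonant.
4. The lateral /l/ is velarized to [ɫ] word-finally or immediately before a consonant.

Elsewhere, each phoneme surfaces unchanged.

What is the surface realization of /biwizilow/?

/b/ (word-initial): rule 2 targets it, but not between two vowels → unchanged [b].
/i/ — between /b/ and /w/, before a voiced consonant — surfaces as [iː] (rule 3).
/w/ stays [w].
/i/ — between /w/ and /z/, before a voiced consonant — surfaces as [iː] (rule 3).
/z/ (between /i/ and /i/): no rule targets it → [z].
/i/ — between /z/ and /l/, before a voiced consonant — surfaces as [iː] (rule 3).
/l/ — between /i/ and /o/; rule 4 does not apply here → [l].
/o/ meets the environment for rule 3 (before a voiced consonant) → [oː].
/w/ stays [w].

[biːwiːziːloːw]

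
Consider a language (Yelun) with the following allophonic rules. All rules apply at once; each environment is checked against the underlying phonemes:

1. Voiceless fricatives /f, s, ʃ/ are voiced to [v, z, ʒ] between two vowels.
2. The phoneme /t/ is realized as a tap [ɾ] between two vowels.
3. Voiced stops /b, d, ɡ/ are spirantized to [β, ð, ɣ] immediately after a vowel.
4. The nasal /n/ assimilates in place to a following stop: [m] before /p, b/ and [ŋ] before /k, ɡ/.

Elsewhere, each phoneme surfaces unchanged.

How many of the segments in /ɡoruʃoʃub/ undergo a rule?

Segments that undergo a rule: /ʃ/ → [ʒ] (rule 1); /ʃ/ → [ʒ] (rule 1); /b/ → [β] (rule 3).
All other segments surface unchanged.

3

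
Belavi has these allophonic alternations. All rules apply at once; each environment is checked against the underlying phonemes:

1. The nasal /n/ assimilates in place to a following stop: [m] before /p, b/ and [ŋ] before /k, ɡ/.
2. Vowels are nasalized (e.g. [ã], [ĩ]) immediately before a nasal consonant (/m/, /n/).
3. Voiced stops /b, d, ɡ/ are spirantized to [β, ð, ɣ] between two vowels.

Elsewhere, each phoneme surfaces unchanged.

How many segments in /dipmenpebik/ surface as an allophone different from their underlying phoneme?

3

Segments that undergo a rule: /e/ → [ẽ] (rule 2); /n/ → [m] (rule 1); /b/ → [β] (rule 3).
All other segments surface unchanged.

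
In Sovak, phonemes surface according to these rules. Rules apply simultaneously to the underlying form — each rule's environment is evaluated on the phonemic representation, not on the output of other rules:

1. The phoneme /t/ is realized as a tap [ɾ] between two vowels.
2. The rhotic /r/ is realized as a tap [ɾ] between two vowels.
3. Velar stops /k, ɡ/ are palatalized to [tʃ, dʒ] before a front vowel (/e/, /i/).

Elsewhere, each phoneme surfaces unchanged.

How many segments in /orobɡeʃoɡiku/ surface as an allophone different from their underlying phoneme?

3

Segments that undergo a rule: /r/ → [ɾ] (rule 2); /ɡ/ → [dʒ] (rule 3); /ɡ/ → [dʒ] (rule 3).
All other segments surface unchanged.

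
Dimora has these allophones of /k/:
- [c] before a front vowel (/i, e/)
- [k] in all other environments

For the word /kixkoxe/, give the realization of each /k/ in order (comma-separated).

[c], [k]

Occurrence 1 (position 1): before a front vowel → [c].
Occurrence 2 (position 4): no conditioning environment matches → elsewhere allophone [k].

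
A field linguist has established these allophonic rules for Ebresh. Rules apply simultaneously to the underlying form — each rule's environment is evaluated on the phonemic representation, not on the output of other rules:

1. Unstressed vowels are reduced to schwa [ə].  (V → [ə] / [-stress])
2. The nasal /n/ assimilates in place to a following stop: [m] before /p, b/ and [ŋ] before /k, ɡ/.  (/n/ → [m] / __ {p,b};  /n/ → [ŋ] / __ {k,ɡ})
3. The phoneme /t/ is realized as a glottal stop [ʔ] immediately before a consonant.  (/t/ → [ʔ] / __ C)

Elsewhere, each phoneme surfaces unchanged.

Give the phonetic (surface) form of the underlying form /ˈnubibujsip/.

/n/ (word-initial) fails the environment for rule 2, so it stays [n].
/u/ (between /n/ and /b/) fails the environment for rule 1, so it stays [u].
/b/ (between /u/ and /i/): no rule targets it → [b].
/i/ (between /b/ and /b/): in an unstressed syllable, so rule 1 applies → [ə].
/b/ — not in any rule's target class → [b].
/u/ (between /b/ and /j/): in an unstressed syllable, so rule 1 applies → [ə].
/j/ (between /u/ and /s/) is unaffected → [j].
/s/ stays [s].
/i/ — between /s/ and /p/, in an unstressed syllable — surfaces as [ə] (rule 1).
/p/ (word-final): no rule targets it → [p].

[ˈnubəbəjsəp]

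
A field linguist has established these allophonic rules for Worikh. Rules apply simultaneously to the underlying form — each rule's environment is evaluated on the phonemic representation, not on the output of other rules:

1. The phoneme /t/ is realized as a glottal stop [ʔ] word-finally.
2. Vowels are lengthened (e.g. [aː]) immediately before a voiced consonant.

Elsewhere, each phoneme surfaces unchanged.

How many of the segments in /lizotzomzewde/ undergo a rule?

3

Segments that undergo a rule: /i/ → [iː] (rule 2); /o/ → [oː] (rule 2); /e/ → [eː] (rule 2).
All other segments surface unchanged.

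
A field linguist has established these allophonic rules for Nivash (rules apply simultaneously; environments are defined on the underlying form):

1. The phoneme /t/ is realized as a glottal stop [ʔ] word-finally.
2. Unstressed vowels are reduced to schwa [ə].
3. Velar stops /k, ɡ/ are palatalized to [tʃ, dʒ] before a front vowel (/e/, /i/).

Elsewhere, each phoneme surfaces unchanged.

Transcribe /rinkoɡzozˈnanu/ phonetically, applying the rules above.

/r/ — not in any rule's target class → [r].
Rule 2 applies to /i/ (between /r/ and /n/: in an unstressed syllable) → [ə].
/n/ — not in any rule's target class → [n].
/k/ (between /n/ and /o/) is in the target of rule 3 but the environment (before a front vowel) is not met → [k].
/o/ (between /k/ and /ɡ/) occurs in an unstressed syllable → [ə] by rule 2.
/ɡ/ (between /o/ and /z/) is in the target of rule 3 but the environment (before a front vowel) is not met → [ɡ].
/z/ stays [z].
/o/ (between /z/ and /z/): in an unstressed syllable, so rule 2 applies → [ə].
/z/ (between /o/ and /n/) is unaffected → [z].
/n/ (between /z/ and /a/): no rule targets it → [n].
/a/ (between /n/ and /n/) fails the environment for rule 2, so it stays [a].
/n/ (between /a/ and /u/): no rule targets it → [n].
Rule 2 applies to /u/ (word-final: in an unstressed syllable) → [ə].

[rənkəɡzəzˈnanə]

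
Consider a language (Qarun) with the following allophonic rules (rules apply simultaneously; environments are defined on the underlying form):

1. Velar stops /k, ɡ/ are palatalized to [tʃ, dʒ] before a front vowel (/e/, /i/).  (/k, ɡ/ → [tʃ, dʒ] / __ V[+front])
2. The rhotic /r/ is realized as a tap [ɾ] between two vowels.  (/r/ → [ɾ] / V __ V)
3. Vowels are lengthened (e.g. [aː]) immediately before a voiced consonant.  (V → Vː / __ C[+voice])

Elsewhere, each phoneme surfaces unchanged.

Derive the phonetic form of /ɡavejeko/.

[ɡaːveːjeko]

/ɡ/ — word-initial; rule 1 does not apply here → [ɡ].
/a/ — between /ɡ/ and /v/, before a voiced consonant — surfaces as [aː] (rule 3).
/v/ (between /a/ and /e/): no rule targets it → [v].
/e/ (between /v/ and /j/) occurs before a voiced consonant → [eː] by rule 3.
/j/ (between /e/ and /e/) is unaffected → [j].
/e/ (between /j/ and /k/): rule 3 targets it, but not before a voiced consonant → unchanged [e].
/k/ (between /e/ and /o/): rule 1 targets it, but not before a front vowel → unchanged [k].
/o/ (word-final) is in the target of rule 3 but the environment (before a voiced consonant) is not met → [o].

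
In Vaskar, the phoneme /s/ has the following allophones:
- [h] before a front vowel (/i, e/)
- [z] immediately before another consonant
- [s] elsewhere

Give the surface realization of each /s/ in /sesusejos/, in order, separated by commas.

Occurrence 1 (position 1): before a front vowel (/i, e/) → [h].
Occurrence 2 (position 3): no conditioning environment matches → elsewhere allophone [s].
Occurrence 3 (position 5): before a front vowel (/i, e/) → [h].
Occurrence 4 (position 9): no conditioning environment matches → elsewhere allophone [s].

[h], [s], [h], [s]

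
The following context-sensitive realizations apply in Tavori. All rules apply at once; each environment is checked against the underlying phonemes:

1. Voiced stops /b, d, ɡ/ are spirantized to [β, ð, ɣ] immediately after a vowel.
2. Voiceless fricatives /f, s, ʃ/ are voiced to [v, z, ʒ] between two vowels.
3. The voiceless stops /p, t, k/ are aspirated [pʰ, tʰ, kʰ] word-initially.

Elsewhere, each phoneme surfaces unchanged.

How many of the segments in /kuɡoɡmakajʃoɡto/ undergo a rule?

Segments that undergo a rule: /k/ → [kʰ] (rule 3); /ɡ/ → [ɣ] (rule 1); /ɡ/ → [ɣ] (rule 1); /ɡ/ → [ɣ] (rule 1).
All other segments surface unchanged.

4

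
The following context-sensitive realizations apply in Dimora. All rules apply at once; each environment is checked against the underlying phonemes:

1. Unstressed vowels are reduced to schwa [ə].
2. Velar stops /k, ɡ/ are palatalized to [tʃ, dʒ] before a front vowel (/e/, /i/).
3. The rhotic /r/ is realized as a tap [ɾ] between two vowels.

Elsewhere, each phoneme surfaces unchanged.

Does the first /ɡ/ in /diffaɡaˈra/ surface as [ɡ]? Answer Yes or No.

Yes

/ɡ/ (between /a/ and /a/) fails the environment for rule 2, so it stays [ɡ].
The actual realization is [ɡ], which matches [ɡ].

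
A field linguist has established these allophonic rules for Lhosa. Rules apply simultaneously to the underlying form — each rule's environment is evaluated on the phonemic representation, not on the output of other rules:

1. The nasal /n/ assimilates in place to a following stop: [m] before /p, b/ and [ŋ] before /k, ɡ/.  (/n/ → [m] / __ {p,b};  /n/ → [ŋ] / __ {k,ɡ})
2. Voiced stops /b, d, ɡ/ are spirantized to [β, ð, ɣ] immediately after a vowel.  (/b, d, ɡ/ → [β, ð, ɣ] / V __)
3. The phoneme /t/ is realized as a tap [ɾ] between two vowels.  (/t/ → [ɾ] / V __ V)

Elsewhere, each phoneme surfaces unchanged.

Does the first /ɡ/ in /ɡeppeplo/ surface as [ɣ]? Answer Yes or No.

No

/ɡ/ (word-initial): rule 2 targets it, but not immediately after a vowel → unchanged [ɡ].
The actual realization is [ɡ], not [ɣ].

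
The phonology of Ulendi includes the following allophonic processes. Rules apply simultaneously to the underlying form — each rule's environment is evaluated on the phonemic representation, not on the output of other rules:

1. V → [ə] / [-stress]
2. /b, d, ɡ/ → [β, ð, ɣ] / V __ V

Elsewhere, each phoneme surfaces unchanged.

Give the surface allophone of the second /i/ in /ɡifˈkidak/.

[i]

/i/ (between /k/ and /d/): rule 1 targets it, but not in an unstressed syllable → unchanged [i].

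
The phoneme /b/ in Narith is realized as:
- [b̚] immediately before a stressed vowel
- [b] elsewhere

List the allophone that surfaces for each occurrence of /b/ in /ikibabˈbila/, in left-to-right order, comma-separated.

Occurrence 1 (position 4): no conditioning environment matches → elsewhere allophone [b].
Occurrence 2 (position 6): no conditioning environment matches → elsewhere allophone [b].
Occurrence 3 (position 7): immediately before a stressed vowel → [b̚].

[b], [b], [b̚]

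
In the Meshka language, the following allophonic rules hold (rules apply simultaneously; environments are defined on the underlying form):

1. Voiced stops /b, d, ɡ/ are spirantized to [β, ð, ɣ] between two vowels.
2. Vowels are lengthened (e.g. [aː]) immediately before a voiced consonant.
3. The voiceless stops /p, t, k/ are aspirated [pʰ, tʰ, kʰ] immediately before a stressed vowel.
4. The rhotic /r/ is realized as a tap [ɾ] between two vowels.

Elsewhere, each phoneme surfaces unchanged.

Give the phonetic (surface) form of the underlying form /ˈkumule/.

Rule 3 applies to /k/ (word-initial: immediately before a stressed vowel) → [kʰ].
/u/ — between /k/ and /m/, before a voiced consonant — surfaces as [uː] (rule 2).
/u/ meets the environment for rule 2 (before a voiced consonant) → [uː].
/e/ — word-final; rule 2 does not apply here → [e].

[ˈkʰuːmuːle]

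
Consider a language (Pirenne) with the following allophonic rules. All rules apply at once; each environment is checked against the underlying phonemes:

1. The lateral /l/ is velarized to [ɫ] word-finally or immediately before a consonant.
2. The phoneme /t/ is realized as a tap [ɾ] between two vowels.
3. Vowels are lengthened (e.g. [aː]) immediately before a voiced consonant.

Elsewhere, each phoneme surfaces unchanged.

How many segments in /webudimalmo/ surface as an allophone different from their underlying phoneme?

Segments that undergo a rule: /e/ → [eː] (rule 3); /u/ → [uː] (rule 3); /i/ → [iː] (rule 3); /a/ → [aː] (rule 3); /l/ → [ɫ] (rule 1).
All other segments surface unchanged.

5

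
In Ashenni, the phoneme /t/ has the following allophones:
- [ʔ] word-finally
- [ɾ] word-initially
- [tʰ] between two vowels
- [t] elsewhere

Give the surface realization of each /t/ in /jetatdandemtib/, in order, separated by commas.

Occurrence 1 (position 3): between two vowels → [tʰ].
Occurrence 2 (position 5): no conditioning environment matches → elsewhere allophone [t].
Occurrence 3 (position 12): no conditioning environment matches → elsewhere allophone [t].

[tʰ], [t], [t]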